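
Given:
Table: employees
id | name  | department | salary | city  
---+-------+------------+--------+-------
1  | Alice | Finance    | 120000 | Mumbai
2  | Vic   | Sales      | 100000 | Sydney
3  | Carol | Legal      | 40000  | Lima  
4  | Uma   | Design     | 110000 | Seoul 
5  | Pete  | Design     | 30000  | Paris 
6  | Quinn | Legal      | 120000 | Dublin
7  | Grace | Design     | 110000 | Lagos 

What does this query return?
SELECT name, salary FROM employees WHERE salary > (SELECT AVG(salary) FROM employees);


Subquery: AVG(salary) = 90000.0
Filtering: salary > 90000.0
  Alice (120000) -> MATCH
  Vic (100000) -> MATCH
  Uma (110000) -> MATCH
  Quinn (120000) -> MATCH
  Grace (110000) -> MATCH


5 rows:
Alice, 120000
Vic, 100000
Uma, 110000
Quinn, 120000
Grace, 110000


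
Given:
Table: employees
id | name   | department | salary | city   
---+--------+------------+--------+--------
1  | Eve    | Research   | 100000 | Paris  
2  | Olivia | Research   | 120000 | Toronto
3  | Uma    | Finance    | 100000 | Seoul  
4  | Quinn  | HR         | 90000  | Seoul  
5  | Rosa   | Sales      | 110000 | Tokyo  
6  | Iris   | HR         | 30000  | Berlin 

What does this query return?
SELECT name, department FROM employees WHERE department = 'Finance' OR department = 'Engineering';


Filtering: department = 'Finance' OR 'Engineering'
Matching: 1 rows

1 rows:
Uma, Finance


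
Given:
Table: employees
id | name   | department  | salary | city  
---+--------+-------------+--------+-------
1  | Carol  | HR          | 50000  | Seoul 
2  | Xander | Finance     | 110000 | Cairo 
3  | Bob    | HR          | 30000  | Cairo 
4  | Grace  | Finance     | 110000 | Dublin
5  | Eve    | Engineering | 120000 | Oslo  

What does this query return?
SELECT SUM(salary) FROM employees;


SUM(salary) = 50000 + 110000 + 30000 + 110000 + 120000 = 420000

420000


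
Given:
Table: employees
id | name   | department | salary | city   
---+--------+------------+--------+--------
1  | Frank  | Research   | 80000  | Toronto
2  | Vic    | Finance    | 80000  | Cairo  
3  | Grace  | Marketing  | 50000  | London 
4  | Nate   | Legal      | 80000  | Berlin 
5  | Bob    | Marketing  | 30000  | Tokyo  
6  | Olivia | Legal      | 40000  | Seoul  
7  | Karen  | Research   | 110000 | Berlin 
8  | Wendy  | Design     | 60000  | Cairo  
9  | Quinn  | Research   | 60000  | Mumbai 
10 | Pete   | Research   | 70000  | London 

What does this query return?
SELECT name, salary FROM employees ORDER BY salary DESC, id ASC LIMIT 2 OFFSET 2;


Sort by salary DESC (id ASC tiebreak), then skip 2 and take 2
Rows 3 through 4

2 rows:
Vic, 80000
Nate, 80000


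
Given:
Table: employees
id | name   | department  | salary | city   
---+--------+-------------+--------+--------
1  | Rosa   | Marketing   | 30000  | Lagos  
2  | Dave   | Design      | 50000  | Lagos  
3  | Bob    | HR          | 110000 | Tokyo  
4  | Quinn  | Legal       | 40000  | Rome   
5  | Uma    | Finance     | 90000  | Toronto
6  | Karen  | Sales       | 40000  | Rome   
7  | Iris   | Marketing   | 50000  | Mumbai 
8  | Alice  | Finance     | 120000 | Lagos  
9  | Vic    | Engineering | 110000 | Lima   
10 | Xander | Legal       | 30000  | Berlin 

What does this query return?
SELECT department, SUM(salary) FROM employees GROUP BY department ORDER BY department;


Summing salary within each department:
  Design: 50000 = 50000
  Engineering: 110000 = 110000
  Finance: 90000 + 120000 = 210000
  HR: 110000 = 110000
  Legal: 40000 + 30000 = 70000
  Marketing: 30000 + 50000 = 80000
  Sales: 40000 = 40000


7 groups:
Design, 50000
Engineering, 110000
Finance, 210000
HR, 110000
Legal, 70000
Marketing, 80000
Sales, 40000


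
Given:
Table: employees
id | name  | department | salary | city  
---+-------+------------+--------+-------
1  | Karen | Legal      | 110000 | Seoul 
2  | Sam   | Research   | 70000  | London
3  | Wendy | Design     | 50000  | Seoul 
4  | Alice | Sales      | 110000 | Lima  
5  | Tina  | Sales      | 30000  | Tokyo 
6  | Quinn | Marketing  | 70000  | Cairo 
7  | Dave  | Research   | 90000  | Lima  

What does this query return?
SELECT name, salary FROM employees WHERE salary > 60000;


Filtering: salary > 60000
Matching: 5 rows

5 rows:
Karen, 110000
Sam, 70000
Alice, 110000
Quinn, 70000
Dave, 90000


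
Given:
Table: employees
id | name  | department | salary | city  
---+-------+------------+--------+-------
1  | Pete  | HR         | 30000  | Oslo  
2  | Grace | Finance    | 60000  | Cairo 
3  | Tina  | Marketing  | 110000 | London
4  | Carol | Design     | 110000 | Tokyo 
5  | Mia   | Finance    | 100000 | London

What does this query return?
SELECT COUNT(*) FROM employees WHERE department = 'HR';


Counting rows where department = 'HR'
  Pete -> MATCH


1


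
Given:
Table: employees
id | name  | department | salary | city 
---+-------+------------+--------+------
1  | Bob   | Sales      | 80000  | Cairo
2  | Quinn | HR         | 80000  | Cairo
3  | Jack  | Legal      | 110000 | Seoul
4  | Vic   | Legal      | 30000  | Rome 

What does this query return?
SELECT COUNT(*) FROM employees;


COUNT(*) counts all rows

4


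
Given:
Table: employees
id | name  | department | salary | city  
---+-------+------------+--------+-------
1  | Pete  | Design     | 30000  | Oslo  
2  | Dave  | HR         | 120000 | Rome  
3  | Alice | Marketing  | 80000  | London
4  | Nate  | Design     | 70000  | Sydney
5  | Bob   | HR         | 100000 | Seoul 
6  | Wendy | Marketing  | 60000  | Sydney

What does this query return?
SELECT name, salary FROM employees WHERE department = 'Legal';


Filtering: department = 'Legal'
Matching rows: 0

Empty result set (0 rows)


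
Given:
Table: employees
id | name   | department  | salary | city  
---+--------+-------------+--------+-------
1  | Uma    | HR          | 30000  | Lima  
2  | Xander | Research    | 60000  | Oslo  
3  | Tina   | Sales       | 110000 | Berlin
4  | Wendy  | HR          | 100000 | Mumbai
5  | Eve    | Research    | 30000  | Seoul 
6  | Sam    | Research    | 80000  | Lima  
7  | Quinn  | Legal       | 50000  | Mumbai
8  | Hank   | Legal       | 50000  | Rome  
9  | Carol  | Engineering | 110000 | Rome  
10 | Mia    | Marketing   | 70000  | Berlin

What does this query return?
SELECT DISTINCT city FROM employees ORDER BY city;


All 'city' values (row order): Lima, Oslo, Berlin, Mumbai, Seoul, Lima, Mumbai, Rome, Rome, Berlin
Removing duplicates leaves 6 unique value(s).

6 values:
Berlin
Lima
Mumbai
Oslo
Rome
Seoul


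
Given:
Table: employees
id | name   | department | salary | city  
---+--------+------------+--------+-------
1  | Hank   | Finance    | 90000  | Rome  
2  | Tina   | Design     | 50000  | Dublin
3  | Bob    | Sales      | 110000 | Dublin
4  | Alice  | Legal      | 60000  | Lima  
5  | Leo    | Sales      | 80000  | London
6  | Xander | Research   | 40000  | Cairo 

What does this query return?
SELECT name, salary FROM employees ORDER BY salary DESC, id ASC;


Sorting by salary DESC, then id ASC for ties

6 rows:
Bob, 110000
Hank, 90000
Leo, 80000
Alice, 60000
Tina, 50000
Xander, 40000


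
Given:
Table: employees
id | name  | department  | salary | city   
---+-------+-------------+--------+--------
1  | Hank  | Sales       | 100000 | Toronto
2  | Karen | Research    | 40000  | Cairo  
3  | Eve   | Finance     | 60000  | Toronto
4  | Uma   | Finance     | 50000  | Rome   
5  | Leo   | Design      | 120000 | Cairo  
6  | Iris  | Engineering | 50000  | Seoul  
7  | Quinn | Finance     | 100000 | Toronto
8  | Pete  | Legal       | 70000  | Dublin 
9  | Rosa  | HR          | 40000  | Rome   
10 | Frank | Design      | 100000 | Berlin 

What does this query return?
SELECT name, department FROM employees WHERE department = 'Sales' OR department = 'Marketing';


Filtering: department = 'Sales' OR 'Marketing'
Matching: 1 rows

1 rows:
Hank, Sales


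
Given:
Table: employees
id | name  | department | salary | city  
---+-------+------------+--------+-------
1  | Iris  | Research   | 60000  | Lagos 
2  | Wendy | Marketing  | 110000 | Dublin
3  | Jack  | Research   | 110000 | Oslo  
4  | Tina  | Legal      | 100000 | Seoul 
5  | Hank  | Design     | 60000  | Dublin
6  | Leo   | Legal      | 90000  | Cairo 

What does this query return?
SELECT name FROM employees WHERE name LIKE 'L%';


LIKE 'L%' matches names starting with 'L'
Matching: 1

1 rows:
Leo


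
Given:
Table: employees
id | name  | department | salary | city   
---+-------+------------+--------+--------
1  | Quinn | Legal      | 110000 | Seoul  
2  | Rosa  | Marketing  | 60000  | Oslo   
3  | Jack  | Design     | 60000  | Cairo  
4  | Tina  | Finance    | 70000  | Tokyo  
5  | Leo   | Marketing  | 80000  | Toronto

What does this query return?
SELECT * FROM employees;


SELECT * returns all 5 rows with all columns

5 rows:
1, Quinn, Legal, 110000, Seoul
2, Rosa, Marketing, 60000, Oslo
3, Jack, Design, 60000, Cairo
4, Tina, Finance, 70000, Tokyo
5, Leo, Marketing, 80000, Toronto


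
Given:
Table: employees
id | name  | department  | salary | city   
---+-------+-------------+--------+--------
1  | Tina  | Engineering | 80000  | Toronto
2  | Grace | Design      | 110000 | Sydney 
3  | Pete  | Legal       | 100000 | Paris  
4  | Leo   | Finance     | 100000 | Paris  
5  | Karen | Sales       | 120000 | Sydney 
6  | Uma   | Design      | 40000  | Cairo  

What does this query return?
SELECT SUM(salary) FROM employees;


SUM(salary) = 80000 + 110000 + 100000 + 100000 + 120000 + 40000 = 550000

550000


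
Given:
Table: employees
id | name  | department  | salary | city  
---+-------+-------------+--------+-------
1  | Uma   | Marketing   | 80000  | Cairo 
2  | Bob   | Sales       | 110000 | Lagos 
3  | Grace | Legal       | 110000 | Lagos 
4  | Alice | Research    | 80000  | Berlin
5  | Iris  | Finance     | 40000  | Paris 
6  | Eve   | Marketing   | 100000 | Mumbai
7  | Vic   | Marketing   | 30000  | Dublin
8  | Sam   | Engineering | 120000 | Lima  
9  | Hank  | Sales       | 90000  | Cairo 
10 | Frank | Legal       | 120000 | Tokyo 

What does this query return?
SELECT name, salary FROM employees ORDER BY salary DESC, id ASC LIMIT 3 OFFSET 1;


Sort by salary DESC (id ASC tiebreak), then skip 1 and take 3
Rows 2 through 4

3 rows:
Frank, 120000
Bob, 110000
Grace, 110000


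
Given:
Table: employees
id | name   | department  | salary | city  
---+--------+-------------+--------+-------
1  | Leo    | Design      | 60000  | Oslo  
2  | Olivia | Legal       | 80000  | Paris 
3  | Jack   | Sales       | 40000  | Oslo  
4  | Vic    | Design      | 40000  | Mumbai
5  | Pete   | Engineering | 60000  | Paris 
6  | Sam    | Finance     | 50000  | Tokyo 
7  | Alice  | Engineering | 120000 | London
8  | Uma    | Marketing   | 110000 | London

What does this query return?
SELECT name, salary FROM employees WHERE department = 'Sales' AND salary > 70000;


Filtering: department = 'Sales' AND salary > 70000
Matching: 0 rows

Empty result set (0 rows)


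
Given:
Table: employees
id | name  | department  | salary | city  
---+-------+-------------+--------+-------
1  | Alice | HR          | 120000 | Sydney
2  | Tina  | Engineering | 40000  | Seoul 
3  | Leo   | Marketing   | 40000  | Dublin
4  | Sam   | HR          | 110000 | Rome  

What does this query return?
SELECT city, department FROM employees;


Projecting columns: city, department

4 rows:
Sydney, HR
Seoul, Engineering
Dublin, Marketing
Rome, HR


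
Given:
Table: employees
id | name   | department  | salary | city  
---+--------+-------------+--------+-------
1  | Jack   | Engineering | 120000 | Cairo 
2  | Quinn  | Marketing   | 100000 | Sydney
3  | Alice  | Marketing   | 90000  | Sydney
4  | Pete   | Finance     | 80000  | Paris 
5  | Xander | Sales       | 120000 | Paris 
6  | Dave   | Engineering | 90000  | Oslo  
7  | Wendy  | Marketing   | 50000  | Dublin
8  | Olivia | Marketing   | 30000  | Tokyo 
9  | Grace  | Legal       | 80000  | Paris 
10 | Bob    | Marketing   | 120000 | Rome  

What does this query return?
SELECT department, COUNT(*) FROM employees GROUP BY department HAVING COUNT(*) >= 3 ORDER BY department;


Groups with count >= 3:
  Marketing: 5 -> PASS
  Engineering: 2 -> filtered out
  Finance: 1 -> filtered out
  Legal: 1 -> filtered out
  Sales: 1 -> filtered out


1 groups:
Marketing, 5


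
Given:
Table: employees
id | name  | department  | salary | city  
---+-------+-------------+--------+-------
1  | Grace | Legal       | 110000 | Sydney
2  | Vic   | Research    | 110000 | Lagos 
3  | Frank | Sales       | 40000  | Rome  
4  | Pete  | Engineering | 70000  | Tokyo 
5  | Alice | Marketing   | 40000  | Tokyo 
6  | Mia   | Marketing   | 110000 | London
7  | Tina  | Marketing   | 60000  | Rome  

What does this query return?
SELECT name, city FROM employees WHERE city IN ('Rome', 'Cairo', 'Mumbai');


Filtering: city IN ('Rome', 'Cairo', 'Mumbai')
Matching: 2 rows

2 rows:
Frank, Rome
Tina, Rome


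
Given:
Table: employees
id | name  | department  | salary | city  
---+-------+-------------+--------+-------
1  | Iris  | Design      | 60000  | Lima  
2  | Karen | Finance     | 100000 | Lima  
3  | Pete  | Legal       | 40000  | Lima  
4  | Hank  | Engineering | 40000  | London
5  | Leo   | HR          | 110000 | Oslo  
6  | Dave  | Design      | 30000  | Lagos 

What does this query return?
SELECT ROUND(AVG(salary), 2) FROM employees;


SUM(salary) = 380000
COUNT = 6
ROUND(AVG, 2) = ROUND(380000 / 6, 2) = 63333.33

63333.33


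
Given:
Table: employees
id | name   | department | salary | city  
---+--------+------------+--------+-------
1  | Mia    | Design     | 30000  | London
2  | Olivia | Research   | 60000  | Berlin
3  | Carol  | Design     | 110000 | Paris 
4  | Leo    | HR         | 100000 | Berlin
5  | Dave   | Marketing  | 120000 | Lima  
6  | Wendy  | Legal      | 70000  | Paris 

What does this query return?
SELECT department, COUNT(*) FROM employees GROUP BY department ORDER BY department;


Assigning each row to its department group:
  Mia -> Design
  Olivia -> Research
  Carol -> Design
  Leo -> HR
  Dave -> Marketing
  Wendy -> Legal


5 groups:
Design, 2
HR, 1
Legal, 1
Marketing, 1
Research, 1


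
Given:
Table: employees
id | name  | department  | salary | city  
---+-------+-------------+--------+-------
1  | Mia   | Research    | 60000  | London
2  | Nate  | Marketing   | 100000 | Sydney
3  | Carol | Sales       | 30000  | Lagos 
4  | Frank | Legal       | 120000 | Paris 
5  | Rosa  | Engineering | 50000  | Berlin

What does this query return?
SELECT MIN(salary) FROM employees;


Salaries: 60000, 100000, 30000, 120000, 50000
MIN = 30000

30000


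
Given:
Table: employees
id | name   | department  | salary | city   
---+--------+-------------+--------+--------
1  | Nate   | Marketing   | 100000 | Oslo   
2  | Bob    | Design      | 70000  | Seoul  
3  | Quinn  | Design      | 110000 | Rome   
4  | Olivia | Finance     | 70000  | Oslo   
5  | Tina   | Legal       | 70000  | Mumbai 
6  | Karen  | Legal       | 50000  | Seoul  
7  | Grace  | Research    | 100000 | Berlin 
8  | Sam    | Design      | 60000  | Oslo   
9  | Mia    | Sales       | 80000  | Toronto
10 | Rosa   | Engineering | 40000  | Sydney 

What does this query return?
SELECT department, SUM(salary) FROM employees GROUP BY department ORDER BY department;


Summing salary within each department:
  Design: 70000 + 110000 + 60000 = 240000
  Engineering: 40000 = 40000
  Finance: 70000 = 70000
  Legal: 70000 + 50000 = 120000
  Marketing: 100000 = 100000
  Research: 100000 = 100000
  Sales: 80000 = 80000


7 groups:
Design, 240000
Engineering, 40000
Finance, 70000
Legal, 120000
Marketing, 100000
Research, 100000
Sales, 80000


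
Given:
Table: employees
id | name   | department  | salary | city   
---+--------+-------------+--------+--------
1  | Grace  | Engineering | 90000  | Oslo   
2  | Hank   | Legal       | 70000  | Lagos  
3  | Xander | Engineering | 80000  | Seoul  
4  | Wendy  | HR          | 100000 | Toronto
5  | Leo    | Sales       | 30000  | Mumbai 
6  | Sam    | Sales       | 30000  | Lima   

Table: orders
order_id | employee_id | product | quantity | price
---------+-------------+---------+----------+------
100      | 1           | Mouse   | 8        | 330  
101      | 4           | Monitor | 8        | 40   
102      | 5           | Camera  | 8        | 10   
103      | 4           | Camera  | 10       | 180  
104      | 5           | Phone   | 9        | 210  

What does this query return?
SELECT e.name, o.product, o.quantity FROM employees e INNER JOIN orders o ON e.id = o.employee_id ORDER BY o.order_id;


Joining employees.id = orders.employee_id:
  employee Grace (id=1) -> order Mouse
  employee Wendy (id=4) -> order Monitor
  employee Leo (id=5) -> order Camera
  employee Wendy (id=4) -> order Camera
  employee Leo (id=5) -> order Phone


5 rows:
Grace, Mouse, 8
Wendy, Monitor, 8
Leo, Camera, 8
Wendy, Camera, 10
Leo, Phone, 9


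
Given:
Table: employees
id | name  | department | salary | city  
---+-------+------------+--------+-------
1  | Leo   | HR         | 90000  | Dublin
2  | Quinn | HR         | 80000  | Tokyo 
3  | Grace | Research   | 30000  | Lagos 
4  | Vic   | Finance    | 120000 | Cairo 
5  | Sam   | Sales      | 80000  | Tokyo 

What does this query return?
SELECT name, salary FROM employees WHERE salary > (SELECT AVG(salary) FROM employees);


Subquery: AVG(salary) = 80000.0
Filtering: salary > 80000.0
  Leo (90000) -> MATCH
  Vic (120000) -> MATCH


2 rows:
Leo, 90000
Vic, 120000


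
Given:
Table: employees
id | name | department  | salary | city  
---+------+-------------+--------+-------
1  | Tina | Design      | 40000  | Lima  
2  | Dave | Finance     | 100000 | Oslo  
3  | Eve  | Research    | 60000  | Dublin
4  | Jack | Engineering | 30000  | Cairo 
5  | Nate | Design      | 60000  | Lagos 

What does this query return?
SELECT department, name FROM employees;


Projecting columns: department, name

5 rows:
Design, Tina
Finance, Dave
Research, Eve
Engineering, Jack
Design, Nate


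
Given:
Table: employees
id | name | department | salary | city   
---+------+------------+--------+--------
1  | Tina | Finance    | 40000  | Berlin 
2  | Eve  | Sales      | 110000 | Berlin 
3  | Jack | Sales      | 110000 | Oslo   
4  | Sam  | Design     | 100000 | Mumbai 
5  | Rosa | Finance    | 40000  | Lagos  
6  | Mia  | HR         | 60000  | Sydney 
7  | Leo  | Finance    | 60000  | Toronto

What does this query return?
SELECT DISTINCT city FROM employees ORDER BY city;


All 'city' values (row order): Berlin, Berlin, Oslo, Mumbai, Lagos, Sydney, Toronto
Removing duplicates leaves 6 unique value(s).

6 values:
Berlin
Lagos
Mumbai
Oslo
Sydney
Toronto


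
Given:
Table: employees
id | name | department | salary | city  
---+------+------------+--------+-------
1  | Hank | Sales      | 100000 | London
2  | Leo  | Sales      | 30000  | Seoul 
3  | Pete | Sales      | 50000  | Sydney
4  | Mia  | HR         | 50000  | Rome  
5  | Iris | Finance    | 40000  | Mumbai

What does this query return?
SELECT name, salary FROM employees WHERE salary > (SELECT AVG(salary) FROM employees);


Subquery: AVG(salary) = 54000.0
Filtering: salary > 54000.0
  Hank (100000) -> MATCH


1 rows:
Hank, 100000


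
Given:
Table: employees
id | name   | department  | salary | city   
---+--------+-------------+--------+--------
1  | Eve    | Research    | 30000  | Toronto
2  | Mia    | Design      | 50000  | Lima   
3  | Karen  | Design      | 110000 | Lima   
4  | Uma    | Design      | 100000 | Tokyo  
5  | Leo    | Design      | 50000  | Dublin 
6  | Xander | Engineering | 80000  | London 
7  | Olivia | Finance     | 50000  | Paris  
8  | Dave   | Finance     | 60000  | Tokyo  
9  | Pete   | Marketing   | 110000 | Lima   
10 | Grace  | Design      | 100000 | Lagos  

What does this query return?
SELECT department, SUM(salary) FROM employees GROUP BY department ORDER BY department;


Summing salary within each department:
  Design: 50000 + 110000 + 100000 + 50000 + 100000 = 410000
  Engineering: 80000 = 80000
  Finance: 50000 + 60000 = 110000
  Marketing: 110000 = 110000
  Research: 30000 = 30000


5 groups:
Design, 410000
Engineering, 80000
Finance, 110000
Marketing, 110000
Research, 30000


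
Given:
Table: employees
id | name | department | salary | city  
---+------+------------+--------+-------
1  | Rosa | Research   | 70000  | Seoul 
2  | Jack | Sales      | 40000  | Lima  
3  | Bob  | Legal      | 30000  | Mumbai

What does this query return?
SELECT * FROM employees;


SELECT * returns all 3 rows with all columns

3 rows:
1, Rosa, Research, 70000, Seoul
2, Jack, Sales, 40000, Lima
3, Bob, Legal, 30000, Mumbai


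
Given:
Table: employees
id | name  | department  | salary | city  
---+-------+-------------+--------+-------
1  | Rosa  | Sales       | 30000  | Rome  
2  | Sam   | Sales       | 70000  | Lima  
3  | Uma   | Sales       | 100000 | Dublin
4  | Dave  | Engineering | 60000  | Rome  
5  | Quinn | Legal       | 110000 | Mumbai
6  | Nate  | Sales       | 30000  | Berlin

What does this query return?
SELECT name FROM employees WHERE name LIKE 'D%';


LIKE 'D%' matches names starting with 'D'
Matching: 1

1 rows:
Dave


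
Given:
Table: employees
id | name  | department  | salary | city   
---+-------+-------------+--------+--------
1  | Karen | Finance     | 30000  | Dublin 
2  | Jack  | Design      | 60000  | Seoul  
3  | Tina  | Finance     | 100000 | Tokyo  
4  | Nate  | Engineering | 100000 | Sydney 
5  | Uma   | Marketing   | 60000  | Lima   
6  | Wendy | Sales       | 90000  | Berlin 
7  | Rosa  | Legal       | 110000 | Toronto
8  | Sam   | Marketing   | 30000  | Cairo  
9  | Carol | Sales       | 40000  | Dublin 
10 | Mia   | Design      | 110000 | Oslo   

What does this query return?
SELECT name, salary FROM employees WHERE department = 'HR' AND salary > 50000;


Filtering: department = 'HR' AND salary > 50000
Matching: 0 rows

Empty result set (0 rows)


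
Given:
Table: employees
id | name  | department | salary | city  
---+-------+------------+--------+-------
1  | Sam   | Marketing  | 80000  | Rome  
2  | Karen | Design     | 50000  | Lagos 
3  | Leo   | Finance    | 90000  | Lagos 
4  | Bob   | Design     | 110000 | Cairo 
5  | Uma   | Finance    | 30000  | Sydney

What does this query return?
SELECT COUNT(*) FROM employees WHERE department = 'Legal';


Counting rows where department = 'Legal'


0


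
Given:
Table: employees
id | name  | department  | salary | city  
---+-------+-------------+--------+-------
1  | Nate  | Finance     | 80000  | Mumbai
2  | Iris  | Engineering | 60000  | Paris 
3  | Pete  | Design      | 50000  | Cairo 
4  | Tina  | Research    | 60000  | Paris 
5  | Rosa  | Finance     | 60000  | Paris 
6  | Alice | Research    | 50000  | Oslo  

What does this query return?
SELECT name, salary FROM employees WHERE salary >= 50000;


Filtering: salary >= 50000
Matching: 6 rows

6 rows:
Nate, 80000
Iris, 60000
Pete, 50000
Tina, 60000
Rosa, 60000
Alice, 50000


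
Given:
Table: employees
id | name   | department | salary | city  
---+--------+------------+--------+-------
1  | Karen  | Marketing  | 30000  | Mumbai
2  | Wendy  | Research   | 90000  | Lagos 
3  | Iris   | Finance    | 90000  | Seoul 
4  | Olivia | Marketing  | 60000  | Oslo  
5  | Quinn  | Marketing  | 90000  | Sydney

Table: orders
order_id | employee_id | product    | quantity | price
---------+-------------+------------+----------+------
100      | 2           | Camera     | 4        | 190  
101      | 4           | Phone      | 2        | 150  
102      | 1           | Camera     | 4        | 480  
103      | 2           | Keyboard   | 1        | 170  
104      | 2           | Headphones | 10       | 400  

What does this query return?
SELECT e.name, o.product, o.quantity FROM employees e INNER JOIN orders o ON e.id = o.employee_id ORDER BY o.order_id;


Joining employees.id = orders.employee_id:
  employee Wendy (id=2) -> order Camera
  employee Olivia (id=4) -> order Phone
  employee Karen (id=1) -> order Camera
  employee Wendy (id=2) -> order Keyboard
  employee Wendy (id=2) -> order Headphones


5 rows:
Wendy, Camera, 4
Olivia, Phone, 2
Karen, Camera, 4
Wendy, Keyboard, 1
Wendy, Headphones, 10


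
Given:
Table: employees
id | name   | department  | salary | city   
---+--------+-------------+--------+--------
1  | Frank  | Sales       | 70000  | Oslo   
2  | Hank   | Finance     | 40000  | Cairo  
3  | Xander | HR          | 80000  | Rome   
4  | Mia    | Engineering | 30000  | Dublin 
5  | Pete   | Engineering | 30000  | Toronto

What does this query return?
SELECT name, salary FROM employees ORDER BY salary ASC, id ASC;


Sorting by salary ASC, then id ASC for ties

5 rows:
Mia, 30000
Pete, 30000
Hank, 40000
Frank, 70000
Xander, 80000


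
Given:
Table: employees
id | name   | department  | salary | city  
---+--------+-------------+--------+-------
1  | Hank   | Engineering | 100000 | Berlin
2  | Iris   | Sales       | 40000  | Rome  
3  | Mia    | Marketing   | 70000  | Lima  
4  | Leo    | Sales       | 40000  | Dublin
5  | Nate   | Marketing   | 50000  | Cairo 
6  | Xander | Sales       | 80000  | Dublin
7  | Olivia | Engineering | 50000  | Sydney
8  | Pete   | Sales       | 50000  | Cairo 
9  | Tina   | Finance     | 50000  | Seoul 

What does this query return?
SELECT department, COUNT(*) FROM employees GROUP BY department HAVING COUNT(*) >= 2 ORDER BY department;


Groups with count >= 2:
  Engineering: 2 -> PASS
  Marketing: 2 -> PASS
  Sales: 4 -> PASS
  Finance: 1 -> filtered out


3 groups:
Engineering, 2
Marketing, 2
Sales, 4


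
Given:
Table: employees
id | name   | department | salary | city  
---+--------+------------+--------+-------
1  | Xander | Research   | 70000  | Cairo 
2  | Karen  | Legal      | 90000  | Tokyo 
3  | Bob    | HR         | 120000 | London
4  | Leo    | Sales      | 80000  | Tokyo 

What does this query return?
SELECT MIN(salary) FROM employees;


Salaries: 70000, 90000, 120000, 80000
MIN = 70000

70000


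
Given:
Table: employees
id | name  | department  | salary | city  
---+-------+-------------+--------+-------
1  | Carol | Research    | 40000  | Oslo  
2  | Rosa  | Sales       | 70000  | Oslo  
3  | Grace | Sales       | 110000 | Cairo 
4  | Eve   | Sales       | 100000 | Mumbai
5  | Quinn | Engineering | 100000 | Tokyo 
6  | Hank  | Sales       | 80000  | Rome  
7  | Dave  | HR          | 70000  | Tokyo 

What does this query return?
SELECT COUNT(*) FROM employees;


COUNT(*) counts all rows

7


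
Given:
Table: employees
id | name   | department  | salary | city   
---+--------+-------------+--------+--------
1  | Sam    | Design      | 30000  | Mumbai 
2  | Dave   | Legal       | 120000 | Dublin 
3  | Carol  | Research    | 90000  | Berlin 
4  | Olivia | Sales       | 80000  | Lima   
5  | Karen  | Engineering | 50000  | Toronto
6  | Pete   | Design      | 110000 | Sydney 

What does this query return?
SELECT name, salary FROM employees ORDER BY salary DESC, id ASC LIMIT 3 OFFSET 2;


Sort by salary DESC (id ASC tiebreak), then skip 2 and take 3
Rows 3 through 5

3 rows:
Carol, 90000
Olivia, 80000
Karen, 50000


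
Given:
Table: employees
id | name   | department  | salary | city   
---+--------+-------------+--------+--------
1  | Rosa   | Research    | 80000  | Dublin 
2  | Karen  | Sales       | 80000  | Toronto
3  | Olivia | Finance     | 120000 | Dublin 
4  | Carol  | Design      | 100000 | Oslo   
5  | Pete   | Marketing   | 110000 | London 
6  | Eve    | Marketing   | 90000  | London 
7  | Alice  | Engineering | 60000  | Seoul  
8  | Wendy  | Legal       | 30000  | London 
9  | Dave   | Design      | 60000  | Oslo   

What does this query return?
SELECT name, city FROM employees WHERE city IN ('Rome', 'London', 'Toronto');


Filtering: city IN ('Rome', 'London', 'Toronto')
Matching: 4 rows

4 rows:
Karen, Toronto
Pete, London
Eve, London
Wendy, London


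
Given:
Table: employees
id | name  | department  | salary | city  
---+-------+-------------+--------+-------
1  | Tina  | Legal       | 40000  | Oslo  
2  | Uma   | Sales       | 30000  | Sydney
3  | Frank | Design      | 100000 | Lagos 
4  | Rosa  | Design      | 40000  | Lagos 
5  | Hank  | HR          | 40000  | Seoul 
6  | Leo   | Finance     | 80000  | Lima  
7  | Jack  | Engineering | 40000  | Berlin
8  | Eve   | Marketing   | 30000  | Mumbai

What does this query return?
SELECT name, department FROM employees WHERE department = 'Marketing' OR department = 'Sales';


Filtering: department = 'Marketing' OR 'Sales'
Matching: 2 rows

2 rows:
Uma, Sales
Eve, Marketing


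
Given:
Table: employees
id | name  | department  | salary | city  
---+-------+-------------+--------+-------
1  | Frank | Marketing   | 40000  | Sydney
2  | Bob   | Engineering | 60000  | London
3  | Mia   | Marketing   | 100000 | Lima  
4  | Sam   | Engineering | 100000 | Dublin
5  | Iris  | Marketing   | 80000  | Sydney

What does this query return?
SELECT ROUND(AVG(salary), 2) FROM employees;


SUM(salary) = 380000
COUNT = 5
ROUND(AVG, 2) = ROUND(380000 / 5, 2) = 76000.0

76000.0


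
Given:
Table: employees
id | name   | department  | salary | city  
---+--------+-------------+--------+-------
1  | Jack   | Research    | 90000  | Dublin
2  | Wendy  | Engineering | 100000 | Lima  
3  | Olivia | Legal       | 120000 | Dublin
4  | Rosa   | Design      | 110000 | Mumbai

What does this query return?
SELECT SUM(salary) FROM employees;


SUM(salary) = 90000 + 100000 + 120000 + 110000 = 420000

420000


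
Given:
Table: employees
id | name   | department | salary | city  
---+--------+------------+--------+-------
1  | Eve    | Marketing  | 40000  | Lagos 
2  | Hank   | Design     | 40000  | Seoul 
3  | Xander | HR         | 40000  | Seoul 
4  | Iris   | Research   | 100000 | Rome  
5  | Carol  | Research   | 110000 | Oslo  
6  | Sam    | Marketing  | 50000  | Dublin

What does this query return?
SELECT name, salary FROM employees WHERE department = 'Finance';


Filtering: department = 'Finance'
Matching rows: 0

Empty result set (0 rows)


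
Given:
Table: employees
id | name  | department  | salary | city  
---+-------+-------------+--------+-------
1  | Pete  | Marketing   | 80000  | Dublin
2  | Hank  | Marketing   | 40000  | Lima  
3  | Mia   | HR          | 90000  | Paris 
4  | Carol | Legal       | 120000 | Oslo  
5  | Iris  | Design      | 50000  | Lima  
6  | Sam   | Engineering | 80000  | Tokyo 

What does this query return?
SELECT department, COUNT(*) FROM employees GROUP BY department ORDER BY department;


Assigning each row to its department group:
  Pete -> Marketing
  Hank -> Marketing
  Mia -> HR
  Carol -> Legal
  Iris -> Design
  Sam -> Engineering


5 groups:
Design, 1
Engineering, 1
HR, 1
Legal, 1
Marketing, 2


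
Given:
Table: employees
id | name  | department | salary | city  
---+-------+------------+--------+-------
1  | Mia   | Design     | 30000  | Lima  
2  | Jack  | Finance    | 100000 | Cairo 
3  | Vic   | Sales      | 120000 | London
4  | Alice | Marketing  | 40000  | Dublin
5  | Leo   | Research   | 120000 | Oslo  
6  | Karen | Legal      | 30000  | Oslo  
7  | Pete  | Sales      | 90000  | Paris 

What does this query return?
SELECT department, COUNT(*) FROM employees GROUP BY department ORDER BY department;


Assigning each row to its department group:
  Mia -> Design
  Jack -> Finance
  Vic -> Sales
  Alice -> Marketing
  Leo -> Research
  Karen -> Legal
  Pete -> Sales


6 groups:
Design, 1
Finance, 1
Legal, 1
Marketing, 1
Research, 1
Sales, 2


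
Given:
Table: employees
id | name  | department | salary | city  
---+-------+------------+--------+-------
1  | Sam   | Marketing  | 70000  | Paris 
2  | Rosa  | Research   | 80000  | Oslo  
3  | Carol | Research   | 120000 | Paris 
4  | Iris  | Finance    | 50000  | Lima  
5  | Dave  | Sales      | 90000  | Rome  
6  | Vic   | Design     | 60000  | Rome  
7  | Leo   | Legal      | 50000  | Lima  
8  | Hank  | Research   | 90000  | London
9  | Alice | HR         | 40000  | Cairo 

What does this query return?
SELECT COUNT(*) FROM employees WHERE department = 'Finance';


Counting rows where department = 'Finance'
  Iris -> MATCH


1


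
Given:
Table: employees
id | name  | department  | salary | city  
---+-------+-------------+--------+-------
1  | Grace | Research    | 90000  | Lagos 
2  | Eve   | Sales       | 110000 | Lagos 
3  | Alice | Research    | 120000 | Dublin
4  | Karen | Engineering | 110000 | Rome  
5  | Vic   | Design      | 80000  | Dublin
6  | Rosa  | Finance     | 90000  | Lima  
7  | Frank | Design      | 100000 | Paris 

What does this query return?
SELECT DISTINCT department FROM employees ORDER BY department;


All 'department' values (row order): Research, Sales, Research, Engineering, Design, Finance, Design
Removing duplicates leaves 5 unique value(s).

5 values:
Design
Engineering
Finance
Research
Sales


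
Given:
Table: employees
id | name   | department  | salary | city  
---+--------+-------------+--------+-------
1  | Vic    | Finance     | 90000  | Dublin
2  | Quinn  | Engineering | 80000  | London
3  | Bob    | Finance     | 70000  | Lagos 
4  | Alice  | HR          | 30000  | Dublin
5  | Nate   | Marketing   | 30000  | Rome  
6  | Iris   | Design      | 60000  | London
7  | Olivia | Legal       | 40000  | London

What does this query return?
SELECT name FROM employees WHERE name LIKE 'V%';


LIKE 'V%' matches names starting with 'V'
Matching: 1

1 rows:
Vic


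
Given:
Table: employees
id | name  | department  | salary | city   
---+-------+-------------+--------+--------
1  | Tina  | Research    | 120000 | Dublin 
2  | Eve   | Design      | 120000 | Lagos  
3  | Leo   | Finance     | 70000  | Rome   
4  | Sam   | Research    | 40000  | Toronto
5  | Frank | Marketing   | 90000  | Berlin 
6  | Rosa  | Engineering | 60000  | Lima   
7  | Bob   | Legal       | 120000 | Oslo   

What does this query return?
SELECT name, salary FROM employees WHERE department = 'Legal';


Filtering: department = 'Legal'
Matching rows: 1

1 rows:
Bob, 120000


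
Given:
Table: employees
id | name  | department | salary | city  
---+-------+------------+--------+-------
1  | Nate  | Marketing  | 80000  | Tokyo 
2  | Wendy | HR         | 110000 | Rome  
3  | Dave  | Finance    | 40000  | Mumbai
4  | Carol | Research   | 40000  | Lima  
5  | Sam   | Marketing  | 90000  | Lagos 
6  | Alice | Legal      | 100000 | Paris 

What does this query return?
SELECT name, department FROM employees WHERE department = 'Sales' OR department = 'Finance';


Filtering: department = 'Sales' OR 'Finance'
Matching: 1 rows

1 rows:
Dave, Finance


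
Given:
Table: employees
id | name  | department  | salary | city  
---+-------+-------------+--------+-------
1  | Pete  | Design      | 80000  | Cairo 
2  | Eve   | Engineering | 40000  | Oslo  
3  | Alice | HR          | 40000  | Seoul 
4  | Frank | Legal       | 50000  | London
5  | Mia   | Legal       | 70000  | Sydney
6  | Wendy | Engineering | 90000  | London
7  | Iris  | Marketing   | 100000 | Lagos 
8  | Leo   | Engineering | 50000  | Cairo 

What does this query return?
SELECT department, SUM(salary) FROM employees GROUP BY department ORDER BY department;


Summing salary within each department:
  Design: 80000 = 80000
  Engineering: 40000 + 90000 + 50000 = 180000
  HR: 40000 = 40000
  Legal: 50000 + 70000 = 120000
  Marketing: 100000 = 100000


5 groups:
Design, 80000
Engineering, 180000
HR, 40000
Legal, 120000
Marketing, 100000


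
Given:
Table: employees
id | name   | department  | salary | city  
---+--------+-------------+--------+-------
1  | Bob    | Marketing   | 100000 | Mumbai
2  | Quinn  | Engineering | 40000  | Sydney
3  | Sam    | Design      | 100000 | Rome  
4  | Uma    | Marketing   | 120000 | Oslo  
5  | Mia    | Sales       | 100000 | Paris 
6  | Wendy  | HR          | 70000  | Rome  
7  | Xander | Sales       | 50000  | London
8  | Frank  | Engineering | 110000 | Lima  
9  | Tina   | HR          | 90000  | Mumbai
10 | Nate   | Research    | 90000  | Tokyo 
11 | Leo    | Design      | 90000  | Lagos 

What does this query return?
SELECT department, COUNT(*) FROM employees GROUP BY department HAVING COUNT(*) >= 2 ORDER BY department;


Groups with count >= 2:
  Design: 2 -> PASS
  Engineering: 2 -> PASS
  HR: 2 -> PASS
  Marketing: 2 -> PASS
  Sales: 2 -> PASS
  Research: 1 -> filtered out


5 groups:
Design, 2
Engineering, 2
HR, 2
Marketing, 2
Sales, 2


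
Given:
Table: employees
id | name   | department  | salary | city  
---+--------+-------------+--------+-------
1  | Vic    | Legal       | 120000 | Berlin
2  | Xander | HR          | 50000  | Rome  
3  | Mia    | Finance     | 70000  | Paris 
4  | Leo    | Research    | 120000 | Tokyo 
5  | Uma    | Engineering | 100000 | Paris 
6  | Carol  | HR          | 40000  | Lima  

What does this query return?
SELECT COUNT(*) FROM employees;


COUNT(*) counts all rows

6


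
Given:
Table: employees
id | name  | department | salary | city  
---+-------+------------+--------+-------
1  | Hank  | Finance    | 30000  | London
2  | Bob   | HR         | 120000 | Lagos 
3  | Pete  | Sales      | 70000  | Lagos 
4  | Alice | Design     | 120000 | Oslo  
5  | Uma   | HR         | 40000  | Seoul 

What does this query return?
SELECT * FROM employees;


SELECT * returns all 5 rows with all columns

5 rows:
1, Hank, Finance, 30000, London
2, Bob, HR, 120000, Lagos
3, Pete, Sales, 70000, Lagos
4, Alice, Design, 120000, Oslo
5, Uma, HR, 40000, Seoul


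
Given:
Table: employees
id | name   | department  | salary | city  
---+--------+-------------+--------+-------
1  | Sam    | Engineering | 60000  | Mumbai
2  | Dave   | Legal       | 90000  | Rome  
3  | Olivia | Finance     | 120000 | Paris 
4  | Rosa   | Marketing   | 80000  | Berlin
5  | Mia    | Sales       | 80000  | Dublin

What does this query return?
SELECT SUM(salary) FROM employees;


SUM(salary) = 60000 + 90000 + 120000 + 80000 + 80000 = 430000

430000


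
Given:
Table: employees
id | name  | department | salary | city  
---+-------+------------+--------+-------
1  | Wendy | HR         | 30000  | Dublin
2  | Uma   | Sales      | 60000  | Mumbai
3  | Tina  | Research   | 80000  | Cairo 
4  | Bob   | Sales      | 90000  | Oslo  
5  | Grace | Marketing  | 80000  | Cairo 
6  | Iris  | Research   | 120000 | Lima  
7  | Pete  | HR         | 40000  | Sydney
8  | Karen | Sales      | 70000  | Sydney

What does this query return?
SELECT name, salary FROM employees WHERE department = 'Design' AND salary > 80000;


Filtering: department = 'Design' AND salary > 80000
Matching: 0 rows

Empty result set (0 rows)


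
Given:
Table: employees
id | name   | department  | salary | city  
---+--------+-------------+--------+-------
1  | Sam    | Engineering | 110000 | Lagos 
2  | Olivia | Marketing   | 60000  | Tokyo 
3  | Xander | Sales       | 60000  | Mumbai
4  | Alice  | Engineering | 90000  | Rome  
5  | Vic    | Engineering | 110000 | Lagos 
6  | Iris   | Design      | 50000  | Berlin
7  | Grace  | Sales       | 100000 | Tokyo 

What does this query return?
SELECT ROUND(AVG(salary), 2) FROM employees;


SUM(salary) = 580000
COUNT = 7
ROUND(AVG, 2) = ROUND(580000 / 7, 2) = 82857.14

82857.14


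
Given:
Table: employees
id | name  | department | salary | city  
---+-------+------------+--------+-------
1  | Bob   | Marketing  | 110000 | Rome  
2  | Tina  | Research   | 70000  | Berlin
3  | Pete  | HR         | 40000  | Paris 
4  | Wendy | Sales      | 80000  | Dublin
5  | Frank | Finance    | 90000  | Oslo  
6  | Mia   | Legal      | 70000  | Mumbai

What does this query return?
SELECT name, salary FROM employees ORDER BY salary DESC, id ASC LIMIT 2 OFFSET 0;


Sort by salary DESC (id ASC tiebreak), then skip 0 and take 2
Rows 1 through 2

2 rows:
Bob, 110000
Frank, 90000


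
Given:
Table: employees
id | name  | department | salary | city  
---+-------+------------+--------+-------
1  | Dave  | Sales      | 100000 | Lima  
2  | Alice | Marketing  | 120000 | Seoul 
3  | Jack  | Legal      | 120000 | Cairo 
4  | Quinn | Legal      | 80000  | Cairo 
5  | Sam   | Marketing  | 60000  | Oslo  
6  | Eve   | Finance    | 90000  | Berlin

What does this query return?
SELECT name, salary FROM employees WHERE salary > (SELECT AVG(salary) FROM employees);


Subquery: AVG(salary) = 95000.0
Filtering: salary > 95000.0
  Dave (100000) -> MATCH
  Alice (120000) -> MATCH
  Jack (120000) -> MATCH


3 rows:
Dave, 100000
Alice, 120000
Jack, 120000
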